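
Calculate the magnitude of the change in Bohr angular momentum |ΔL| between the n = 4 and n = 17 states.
1.37094e-33 J·s (or 13ℏ)

In the Bohr model, L_n = nℏ where ℏ = 1.0545718e-34 J·s.

L_17 = 17ℏ = 1.7927721e-33 J·s
L_4 = 4ℏ = 4.2182872e-34 J·s

ΔL = L_17 - L_4 = (17 - 4)ℏ = 13ℏ
ΔL = 13 × 1.0545718e-34 J·s = 1.37094e-33 J·s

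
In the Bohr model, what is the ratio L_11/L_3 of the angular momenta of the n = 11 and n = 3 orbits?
3.66667

In the Bohr model, L_n = nℏ, so the ratio is purely the ratio of quantum numbers:

L_11/L_3 = 11ℏ / 3ℏ = 11/3 = 3.66667

The angular momentum scales linearly with n.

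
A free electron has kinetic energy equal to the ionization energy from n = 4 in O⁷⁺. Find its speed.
4.375e+06 m/s (or 1.4595% of c)

The binding energy at n = 4 for O⁷⁺ is:
E_4 = -13.6057 × 8²/4² = -54.422800 eV
|E_4| = 54.422800 eV

Convert to Joules:
KE = 54.422800 eV × (1.602177 × 10⁻¹⁹ J/eV) = 8.71950e-18 J

Using KE = ½mv²:
v = √(2·KE/m_e)
v = √(2 × 8.71950e-18 J / 9.10938 × 10⁻³¹ kg)
v = 4.375e+06 m/s

This is approximately 1.4595% the speed of light.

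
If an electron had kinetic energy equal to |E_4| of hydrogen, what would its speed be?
5.469e+05 m/s (or 0.182434% of c)

The binding energy at n = 4 for hydrogen is:
E_4 = -13.6057/4² = -0.85035625 eV
|E_4| = 0.85035625 eV

Convert to Joules:
KE = 0.85035625 eV × (1.602177 × 10⁻¹⁹ J/eV) = 1.36242e-19 J

Using KE = ½mv²:
v = √(2·KE/m_e)
v = √(2 × 1.36242e-19 J / 9.10938 × 10⁻³¹ kg)
v = 5.469e+05 m/s

This is approximately 0.182434% the speed of light.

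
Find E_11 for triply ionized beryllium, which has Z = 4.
-1.79910 eV

For hydrogen-like ions, the energy levels scale with Z²:
E_n = -13.6057 Z² / n² eV

For Be³⁺ (Z = 4) at n = 11:
E_11 = -13.6057 × 4² / 11²
E_11 = -13.6057 × 16 / 121
E_11 = -217.6912 / 121
E_11 = -1.79910 eV

The energy is 16 times more negative than hydrogen at the same n due to the stronger nuclear charge.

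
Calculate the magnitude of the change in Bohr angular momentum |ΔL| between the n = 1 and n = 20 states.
2.004e-33 J·s (or 19ℏ)

In the Bohr model, L_n = nℏ where ℏ = 1.05457e-34 J·s.

L_20 = 20ℏ = 2.10914e-33 J·s
L_1 = 1ℏ = 1.05457e-34 J·s

ΔL = L_20 - L_1 = (20 - 1)ℏ = 19ℏ
ΔL = 19 × 1.05457e-34 J·s = 2.004e-33 J·s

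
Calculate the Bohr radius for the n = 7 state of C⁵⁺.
0.4322 nm (or 4.3216 Å)

The Bohr radius formula is:
r_n = n² a₀ / Z

where a₀ = 0.0529177 nm is the Bohr radius.

For C⁵⁺ (Z = 6) at n = 7:
r_7 = 7² × 0.0529177 nm / 6
r_7 = 49 × 0.0529177 nm / 6
r_7 = 2.59297 nm / 6
r_7 = 0.4322 nm

The electron orbits at approximately 0.4322 nm from the nucleus.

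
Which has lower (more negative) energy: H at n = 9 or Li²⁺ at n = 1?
Li²⁺ at n = 1 (E = -122.451300 eV)

Using E_n = -13.6057 Z² / n² eV:

H (Z = 1) at n = 9:
E = -13.6057 × 1² / 9² = -13.6057 × 1 / 81 = -0.167971605 eV

Li²⁺ (Z = 3) at n = 1:
E = -13.6057 × 3² / 1² = -13.6057 × 9 / 1 = -122.451300000 eV

Since -122.451300000 eV < -0.167971605 eV,
Li²⁺ at n = 1 is more tightly bound (requires more energy to ionize).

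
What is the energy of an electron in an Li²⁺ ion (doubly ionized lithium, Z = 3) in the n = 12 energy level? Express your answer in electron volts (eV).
-0.85036 eV

The energy levels of a hydrogen-like atom are given by:
E_n = -13.6057 Z² / n² eV  (with Z = 3 for Li²⁺)

For n = 12:
E_12 = -13.6057 × 3² / 12²
E_12 = -13.6057 × 9 / 144
E_12 = -0.85036 eV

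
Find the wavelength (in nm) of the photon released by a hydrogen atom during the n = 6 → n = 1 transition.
93.7301 nm

First, find the transition energy using E_n = -13.6057 / n² eV:
E_6 = -13.6057 / 6² = -0.377936 eV
E_1 = -13.6057 / 1² = -13.605700 eV

Photon energy: |ΔE| = |E_1 - E_6| = 13.227764 eV

Convert to wavelength using E = hc/λ with hc = 1239.84 eV·nm:
λ = hc/E = 1239.84 eV·nm / 13.227764 eV
λ = 93.7301 nm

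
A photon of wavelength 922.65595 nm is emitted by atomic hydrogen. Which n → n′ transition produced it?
n = 9 → n = 3

First, find the photon energy from the wavelength (hc = 1239.84 eV·nm):
E = hc/λ = 1239.84 eV·nm / 922.65595 nm = 1.3437728 eV

The energy levels of hydrogen satisfy E_n = -13.6057 / n² eV, so an emission n_i → n_f releases
ΔE = 13.6057 × (1/n_f² − 1/n_i²) eV.

Setting ΔE equal to the photon energy:
1/n_f² − 1/n_i² = 1.3437728 / 13.6057 = 0.098765429

Since 1/n_i² must be positive, we need 1/n_f² > 0.098765429, i.e. n_f ≤ 3. For each allowed n_f, solve n_i = (1/n_f² − 0.098765429)^(−1/2) and check whether it is a whole number:
  n_f = 1: 1/n_i² = 1.000000000 − 0.098765429 = 0.901234571 → n_i = 1.053  (not an integer) ✗
  n_f = 2: 1/n_i² = 0.250000000 − 0.098765429 = 0.151234571 → n_i = 2.571  (not an integer) ✗
  n_f = 3: 1/n_i² = 0.111111111 − 0.098765429 = 0.012345682 → n_i = 9.000  → integer, n_i = 9 ✓

Only n_f = 3 gives an integer upper level, n_i = 9.

The transition is from n = 9 to n = 3 (emission).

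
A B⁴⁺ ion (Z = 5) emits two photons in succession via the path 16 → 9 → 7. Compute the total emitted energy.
5.61300 eV

The energy levels of B⁴⁺ are E_n = -13.6057 × 5² / n² eV.

First transition (16 → 9):
ΔE₁ = |E_9 - E_16|
ΔE₁ = |-4.19929012346 - (-1.32868164063)| = 2.87060848 eV

Second transition (9 → 7):
ΔE₂ = |E_7 - E_9|
ΔE₂ = |-6.94168367347 - (-4.19929012346)| = 2.74239355 eV

Total energy released:
E_total = ΔE₁ + ΔE₂ = 2.87060848 + 2.74239355 = 5.61300 eV

Note: This equals the direct transition 16 → 7: 5.61300 eV ✓
Energy is conserved regardless of the path taken.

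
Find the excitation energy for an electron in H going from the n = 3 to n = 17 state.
1.46 eV

The energy levels of a hydrogen-like atom are E_n = -13.6057 eV / n².

Energy at n = 3: E_3 = -13.6057 / 3² = -1.51174 eV
Energy at n = 17: E_17 = -13.6057 / 17² = -0.04708 eV

The excitation energy is the difference:
ΔE = E_17 - E_3
ΔE = -0.04708 - (-1.51174)
ΔE = 1.46 eV

Since this is positive, energy must be absorbed (photon absorption).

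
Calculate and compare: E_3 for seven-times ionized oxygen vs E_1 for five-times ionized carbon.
C⁵⁺ at n = 1 (E = -489.805 eV)

Using E_n = -13.6057 Z² / n² eV:

O⁷⁺ (Z = 8) at n = 3:
E = -13.6057 × 8² / 3² = -13.6057 × 64 / 9 = -96.751644 eV

C⁵⁺ (Z = 6) at n = 1:
E = -13.6057 × 6² / 1² = -13.6057 × 36 / 1 = -489.805200 eV

Since -489.805200 eV < -96.751644 eV,
C⁵⁺ at n = 1 is more tightly bound (requires more energy to ionize).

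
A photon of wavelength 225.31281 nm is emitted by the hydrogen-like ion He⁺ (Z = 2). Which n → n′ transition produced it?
n = 10 → n = 3

First, find the photon energy from the wavelength (hc = 1239.84 eV·nm):
E = hc/λ = 1239.84 eV·nm / 225.31281 nm = 5.5027497 eV

The energy levels of He⁺ satisfy E_n = -13.6057 × 2² / n² eV, so an emission n_i → n_f releases
ΔE = 13.6057 × 2² × (1/n_f² − 1/n_i²) eV.

Setting ΔE equal to the photon energy:
1/n_f² − 1/n_i² = 5.5027497 / (13.6057 × 2²) = 0.10111111

Since 1/n_i² must be positive, we need 1/n_f² > 0.10111111, i.e. n_f ≤ 3. For each allowed n_f, solve n_i = (1/n_f² − 0.10111111)^(−1/2) and check whether it is a whole number:
  n_f = 1: 1/n_i² = 1.00000000 − 0.10111111 = 0.89888889 → n_i = 1.055  (not an integer) ✗
  n_f = 2: 1/n_i² = 0.25000000 − 0.10111111 = 0.14888889 → n_i = 2.592  (not an integer) ✗
  n_f = 3: 1/n_i² = 0.11111111 − 0.10111111 = 0.01000000 → n_i = 10.000  → integer, n_i = 10 ✓

Only n_f = 3 gives an integer upper level, n_i = 10.

The transition is from n = 10 to n = 3 (emission).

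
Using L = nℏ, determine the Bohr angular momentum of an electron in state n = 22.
2.32006e-33 J·s (or 22ℏ)

In the Bohr model, angular momentum is quantized:
L = nℏ

where ℏ = h/(2π) = 1.0545718e-34 J·s

For n = 22:
L = 22 × 1.0545718e-34 J·s
L = 2.32006e-33 J·s

This can also be written as L = 22ℏ.
The angular momentum is an integer multiple of the reduced Planck constant.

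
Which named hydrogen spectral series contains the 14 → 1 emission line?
Lyman series

The spectral series in hydrogen are named based on the final (lower) energy level:
- Lyman series: n_final = 1 (ultraviolet)
- Balmer series: n_final = 2 (visible/near-UV)
- Paschen series: n_final = 3 (infrared)
- Brackett series: n_final = 4 (infrared)
- Pfund series: n_final = 5 (far infrared)

Since this transition ends at n = 1, it belongs to the Lyman series.

For reference, this 14 → 1 line has photon energy
ΔE = 13.6057 eV × (1/1² - 1/14²) = 13.5363 eV,
corresponding to wavelength λ = hc/ΔE = 1239.84 eV·nm / 13.5363 eV = 91.59 nm in the ultraviolet region.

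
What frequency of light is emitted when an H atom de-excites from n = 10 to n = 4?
1.727e+14 Hz

First, find the transition energy:
E_10 = -13.6057 / 10² = -0.1360570 eV
E_4 = -13.6057 / 4² = -0.8503563 eV
|ΔE| = |E_4 - E_10| = 0.7142993 eV

Convert to Joules: E = 0.7142993 eV × (1.602177 × 10⁻¹⁹ J/eV) = 1.14443e-19 J

Using E = hf:
f = E/h = 1.14443e-19 J / (6.62607 × 10⁻³⁴ J·s)
f = 1.727e+14 Hz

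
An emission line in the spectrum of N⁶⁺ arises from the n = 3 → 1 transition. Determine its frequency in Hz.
1.43e+17 Hz

First, find the transition energy:
E_3 = -13.6057 × 7² / 3² = -74.0754778 eV
E_1 = -13.6057 × 7² / 1² = -666.6793000 eV
|ΔE| = |E_1 - E_3| = 592.6038222 eV

Convert to Joules: E = 592.6038222 eV × (1.602177 × 10⁻¹⁹ J/eV) = 9.4946e-17 J

Using E = hf:
f = E/h = 9.4946e-17 J / (6.62607 × 10⁻³⁴ J·s)
f = 1.43e+17 Hz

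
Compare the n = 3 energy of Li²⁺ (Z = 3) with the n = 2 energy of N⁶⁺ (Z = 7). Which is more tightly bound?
N⁶⁺ at n = 2 (E = -166.670 eV)

Using E_n = -13.6057 Z² / n² eV:

Li²⁺ (Z = 3) at n = 3:
E = -13.6057 × 3² / 3² = -13.6057 × 9 / 9 = -13.605700 eV

N⁶⁺ (Z = 7) at n = 2:
E = -13.6057 × 7² / 2² = -13.6057 × 49 / 4 = -166.669825 eV

Since -166.669825 eV < -13.605700 eV,
N⁶⁺ at n = 2 is more tightly bound (requires more energy to ionize).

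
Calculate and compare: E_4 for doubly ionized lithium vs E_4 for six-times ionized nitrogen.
N⁶⁺ at n = 4 (E = -41.66746 eV)

Using E_n = -13.6057 Z² / n² eV:

Li²⁺ (Z = 3) at n = 4:
E = -13.6057 × 3² / 4² = -13.6057 × 9 / 16 = -7.65320625 eV

N⁶⁺ (Z = 7) at n = 4:
E = -13.6057 × 7² / 4² = -13.6057 × 49 / 16 = -41.66745625 eV

Since -41.66745625 eV < -7.65320625 eV,
N⁶⁺ at n = 4 is more tightly bound (requires more energy to ionize).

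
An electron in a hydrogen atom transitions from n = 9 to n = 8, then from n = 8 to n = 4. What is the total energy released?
0.682 eV

The energy levels of hydrogen are E_n = -13.6057 / n² eV.

First transition (9 → 8):
ΔE₁ = |E_8 - E_9|
ΔE₁ = |-0.212589063 - (-0.167971605)| = 0.044617 eV

Second transition (8 → 4):
ΔE₂ = |E_4 - E_8|
ΔE₂ = |-0.850356250 - (-0.212589063)| = 0.637767 eV

Total energy released:
E_total = ΔE₁ + ΔE₂ = 0.044617 + 0.637767 = 0.682 eV

Note: This equals the direct transition 9 → 4: 0.682 eV ✓
Energy is conserved regardless of the path taken.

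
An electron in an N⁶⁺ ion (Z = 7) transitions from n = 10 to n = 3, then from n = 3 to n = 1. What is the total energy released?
660.01251 eV

The energy levels of N⁶⁺ are E_n = -13.6057 × 7² / n² eV.

First transition (10 → 3):
ΔE₁ = |E_3 - E_10|
ΔE₁ = |-74.07547777778 - (-6.66679300000)| = 67.40868478 eV

Second transition (3 → 1):
ΔE₂ = |E_1 - E_3|
ΔE₂ = |-666.67930000000 - (-74.07547777778)| = 592.60382222 eV

Total energy released:
E_total = ΔE₁ + ΔE₂ = 67.40868478 + 592.60382222 = 660.01251 eV

Note: This equals the direct transition 10 → 1: 660.01251 eV ✓
Energy is conserved regardless of the path taken.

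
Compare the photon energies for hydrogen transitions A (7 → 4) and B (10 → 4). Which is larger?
10 → 4

Calculate the energy for each transition:

Transition 7 → 4:
ΔE₁ = |E_4 - E_7| = |-13.6057/4² - (-13.6057/7²)|
ΔE₁ = |-0.85035625 - (-0.27766735)| = 0.57269 eV

Transition 10 → 4:
ΔE₂ = |E_4 - E_10| = |-13.6057/4² - (-13.6057/10²)|
ΔE₂ = |-0.85035625 - (-0.13605700)| = 0.71430 eV

Since 0.71430 eV > 0.57269 eV, the transition 10 → 4 emits the more energetic photon.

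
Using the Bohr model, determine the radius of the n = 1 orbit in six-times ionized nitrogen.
0.0076 nm (or 0.0756 Å)

The Bohr radius formula is:
r_n = n² a₀ / Z

where a₀ = 0.0529177 nm is the Bohr radius.

For N⁶⁺ (Z = 7) at n = 1:
r_1 = 1² × 0.0529177 nm / 7
r_1 = 1 × 0.0529177 nm / 7
r_1 = 0.05292 nm / 7
r_1 = 0.0076 nm

The electron orbits at approximately 0.0076 nm from the nucleus.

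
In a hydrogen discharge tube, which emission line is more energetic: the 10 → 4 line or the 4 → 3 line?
10 → 4

Calculate the energy for each transition:

Transition 10 → 4:
ΔE₁ = |E_4 - E_10| = |-13.6057/4² - (-13.6057/10²)|
ΔE₁ = |-0.850356250000 - (-0.136057000000)| = 0.714299250 eV

Transition 4 → 3:
ΔE₂ = |E_3 - E_4| = |-13.6057/3² - (-13.6057/4²)|
ΔE₂ = |-1.511744444444 - (-0.850356250000)| = 0.661388194 eV

Since 0.714299250 eV > 0.661388194 eV, the transition 10 → 4 emits the more energetic photon.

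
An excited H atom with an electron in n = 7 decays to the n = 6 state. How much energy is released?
0.10 eV

The energy levels are E_n = -13.6057 eV / n².

Energy at n = 7: E_7 = -13.6057 / 7² = -0.27767 eV
Energy at n = 6: E_6 = -13.6057 / 6² = -0.37794 eV

For emission (electron falling to lower state), the photon energy is:
E_photon = E_7 - E_6 = |-0.27767 - (-0.37794)|
E_photon = 0.10 eV

This energy is carried away by the emitted photon.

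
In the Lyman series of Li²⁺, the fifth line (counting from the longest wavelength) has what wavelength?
10.4145 nm

The lines of a series are numbered from the longest wavelength (smallest ΔE) outward; the fifth line is the transition from n = n_f + 5 to n_f.
The Lyman series has all transitions ending at n_f = 1.

For Li²⁺ (Z = 3), the fifth line (ε-line) is the jump from n = 6 to n = 1:
E_6 = -13.6057 × 3² / 6² = -3.401425 eV
E_1 = -13.6057 × 3² / 1² = -122.451300 eV
ΔE = E_6 - E_1 = 119.049875 eV

λ = hc/E = 1239.84 eV·nm / 119.049875 eV
λ = 10.4145 nm

This is the ε-line of the Lyman series in Li²⁺.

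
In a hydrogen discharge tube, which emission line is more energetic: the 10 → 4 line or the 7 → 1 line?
7 → 1

Calculate the energy for each transition:

Transition 10 → 4:
ΔE₁ = |E_4 - E_10| = |-13.6057/4² - (-13.6057/10²)|
ΔE₁ = |-0.850356250000 - (-0.136057000000)| = 0.714299250 eV

Transition 7 → 1:
ΔE₂ = |E_1 - E_7| = |-13.6057/1² - (-13.6057/7²)|
ΔE₂ = |-13.605700000000 - (-0.277667346939)| = 13.328032653 eV

Since 13.328032653 eV > 0.714299250 eV, the transition 7 → 1 emits the more energetic photon.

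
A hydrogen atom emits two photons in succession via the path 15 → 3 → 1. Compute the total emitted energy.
13.5452 eV

The energy levels of hydrogen are E_n = -13.6057 / n² eV.

First transition (15 → 3):
ΔE₁ = |E_3 - E_15|
ΔE₁ = |-1.5117444444 - (-0.0604697778)| = 1.4512747 eV

Second transition (3 → 1):
ΔE₂ = |E_1 - E_3|
ΔE₂ = |-13.6057000000 - (-1.5117444444)| = 12.0939556 eV

Total energy released:
E_total = ΔE₁ + ΔE₂ = 1.4512747 + 12.0939556 = 13.5452 eV

Note: This equals the direct transition 15 → 1: 13.5452 eV ✓
Energy is conserved regardless of the path taken.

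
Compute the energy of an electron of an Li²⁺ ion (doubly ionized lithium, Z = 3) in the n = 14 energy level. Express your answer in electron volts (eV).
-0.624752 eV

The energy levels of a hydrogen-like atom are given by:
E_n = -13.6057 Z² / n² eV  (with Z = 3 for Li²⁺)

For n = 14:
E_14 = -13.6057 × 3² / 14²
E_14 = -13.6057 × 9 / 196
E_14 = -0.624752 eV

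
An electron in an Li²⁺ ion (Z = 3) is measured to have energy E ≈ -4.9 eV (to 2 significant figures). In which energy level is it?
n = 5

The exact energy levels follow E_n = -13.6057 Z² / n² eV with Z = 3.

The measured value (-4.9 eV) is reported to only 2 significant figures, so we must test candidate n values and see which one matches to that precision.

Candidate energies:
  n = 3:  E = -13.6057 × 3² / 3² = -13.605700 eV
  n = 4:  E = -13.6057 × 3² / 4² = -7.653206 eV
  n = 5:  E = -13.6057 × 3² / 5² = -4.898052 eV  ← matches
  n = 6:  E = -13.6057 × 3² / 6² = -3.401425 eV
  n = 7:  E = -13.6057 × 3² / 7² = -2.499006 eV

Checking against the measurement of -4.9 eV (2 sig figs), only n = 5 agrees:
E_5 = -4.898052 eV, which rounds to -4.9 eV ✓

Therefore n = 5.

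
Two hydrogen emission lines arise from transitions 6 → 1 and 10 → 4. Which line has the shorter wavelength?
6 → 1

Calculate the energy for each transition:

Transition 6 → 1:
ΔE₁ = |E_1 - E_6| = |-13.6057/1² - (-13.6057/6²)|
ΔE₁ = |-13.6057000000 - (-0.3779361111)| = 13.2277639 eV

Transition 10 → 4:
ΔE₂ = |E_4 - E_10| = |-13.6057/4² - (-13.6057/10²)|
ΔE₂ = |-0.8503562500 - (-0.1360570000)| = 0.7142993 eV

Since 13.2277639 eV > 0.7142993 eV, the transition 6 → 1 emits the more energetic photon.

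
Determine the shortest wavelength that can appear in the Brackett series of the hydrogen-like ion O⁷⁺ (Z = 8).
22.781628 nm

The series limit corresponds to the transition from n = ∞ to n = 4.
This is the highest energy (shortest wavelength) transition in the Brackett series.

E_∞ = 0 eV
E_4 = -13.6057 × 8² / 4² = -54.42280000 eV

Energy at series limit:
ΔE = E_∞ - E_4 = 0 - (-54.42280000) = 54.42280000 eV
λ = hc/E = 1239.84 eV·nm / 54.42280000 eV = 22.781628 nm

This energy equals the ionization energy from the n = 4 state of O⁷⁺.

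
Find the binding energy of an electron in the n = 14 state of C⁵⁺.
2.49901 eV

The ionization energy is the energy needed to remove the electron completely (n → ∞).

For a hydrogen-like ion with Z = 6, E_n = -13.6057 Z² / n² eV.

At n = 14: E_14 = -13.6057 × 6² / 14² = -2.49900612 eV
At n = ∞: E_∞ = 0 eV

Ionization energy = E_∞ - E_14 = 0 - (-2.49900612) = 2.49900612 eV
Ionization energy ≈ 2.49901 eV

This is also called the binding energy of the electron in state n = 14.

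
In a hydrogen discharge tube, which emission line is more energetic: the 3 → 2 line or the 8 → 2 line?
8 → 2

Calculate the energy for each transition:

Transition 3 → 2:
ΔE₁ = |E_2 - E_3| = |-13.6057/2² - (-13.6057/3²)|
ΔE₁ = |-3.4014250000 - (-1.5117444444)| = 1.8896806 eV

Transition 8 → 2:
ΔE₂ = |E_2 - E_8| = |-13.6057/2² - (-13.6057/8²)|
ΔE₂ = |-3.4014250000 - (-0.2125890625)| = 3.1888359 eV

Since 3.1888359 eV > 1.8896806 eV, the transition 8 → 2 emits the more energetic photon.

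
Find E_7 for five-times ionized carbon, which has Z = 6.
-9.9960 eV

For hydrogen-like ions, the energy levels scale with Z²:
E_n = -13.6057 Z² / n² eV

For C⁵⁺ (Z = 6) at n = 7:
E_7 = -13.6057 × 6² / 7²
E_7 = -13.6057 × 36 / 49
E_7 = -489.8052 / 49
E_7 = -9.9960 eV

The energy is 36 times more negative than hydrogen at the same n due to the stronger nuclear charge.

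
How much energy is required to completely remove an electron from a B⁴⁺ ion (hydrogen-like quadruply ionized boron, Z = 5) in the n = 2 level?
85.0356 eV

The ionization energy is the energy needed to remove the electron completely (n → ∞).

For a hydrogen-like ion with Z = 5, E_n = -13.6057 Z² / n² eV.

At n = 2: E_2 = -13.6057 × 5² / 2² = -85.0356250 eV
At n = ∞: E_∞ = 0 eV

Ionization energy = E_∞ - E_2 = 0 - (-85.0356250) = 85.0356250 eV
Ionization energy ≈ 85.0356 eV

This is also called the binding energy of the electron in state n = 2.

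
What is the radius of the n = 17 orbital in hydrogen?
15.2932 nm (or 152.9322 Å)

The Bohr radius formula is:
r_n = n² a₀ / Z

where a₀ = 0.0529177 nm is the Bohr radius.

For H (Z = 1) at n = 17:
r_17 = 17² × 0.0529177 nm / 1
r_17 = 289 × 0.0529177 nm / 1
r_17 = 15.29322 nm / 1
r_17 = 15.2932 nm

The electron orbits at approximately 15.2932 nm from the nucleus.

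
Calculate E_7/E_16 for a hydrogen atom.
5.224

Using E_n = -13.6057 Z² / n² eV with Z = 1:

E_7 = -13.6057 / 7² = -13.6057 / 49 = -0.277667347 eV
E_16 = -13.6057 / 16² = -13.6057 / 256 = -0.053147266 eV

The ratio is:
E_7/E_16 = (-0.277667347) / (-0.053147266)
E_7/E_16 = (-13.6057/49) / (-13.6057/256)
E_7/E_16 = 256/49
E_7/E_16 = 5.224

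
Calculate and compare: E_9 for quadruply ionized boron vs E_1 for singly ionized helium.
He⁺ at n = 1 (E = -54.423 eV)

Using E_n = -13.6057 Z² / n² eV:

B⁴⁺ (Z = 5) at n = 9:
E = -13.6057 × 5² / 9² = -13.6057 × 25 / 81 = -4.199290 eV

He⁺ (Z = 2) at n = 1:
E = -13.6057 × 2² / 1² = -13.6057 × 4 / 1 = -54.422800 eV

Since -54.422800 eV < -4.199290 eV,
He⁺ at n = 1 is more tightly bound (requires more energy to ionize).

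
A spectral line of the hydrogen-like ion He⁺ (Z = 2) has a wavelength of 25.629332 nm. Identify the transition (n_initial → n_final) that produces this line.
n = 3 → n = 1

First, find the photon energy from the wavelength (hc = 1239.84 eV·nm):
E = hc/λ = 1239.84 eV·nm / 25.629332 nm = 48.375822 eV

The energy levels of He⁺ satisfy E_n = -13.6057 × 2² / n² eV, so an emission n_i → n_f releases
ΔE = 13.6057 × 2² × (1/n_f² − 1/n_i²) eV.

Setting ΔE equal to the photon energy:
1/n_f² − 1/n_i² = 48.375822 / (13.6057 × 2²) = 0.88888888

Since 1/n_i² must be positive, we need 1/n_f² > 0.88888888, i.e. n_f ≤ 1. For each allowed n_f, solve n_i = (1/n_f² − 0.88888888)^(−1/2) and check whether it is a whole number:
  n_f = 1: 1/n_i² = 1.00000000 − 0.88888888 = 0.11111112 → n_i = 3.000  → integer, n_i = 3 ✓

Only n_f = 1 gives an integer upper level, n_i = 3.

The transition is from n = 3 to n = 1 (emission).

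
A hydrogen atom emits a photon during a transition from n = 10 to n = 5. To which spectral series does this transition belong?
Pfund series

The spectral series in hydrogen are named based on the final (lower) energy level:
- Lyman series: n_final = 1 (ultraviolet)
- Balmer series: n_final = 2 (visible/near-UV)
- Paschen series: n_final = 3 (infrared)
- Brackett series: n_final = 4 (infrared)
- Pfund series: n_final = 5 (far infrared)

Since this transition ends at n = 5, it belongs to the Pfund series.

For reference, this 10 → 5 line has photon energy
ΔE = 13.6057 eV × (1/5² - 1/10²) = 0.40817100 eV,
corresponding to wavelength λ = hc/ΔE = 1239.84 eV·nm / 0.40817100 eV = 3037.55 nm in the far infrared region.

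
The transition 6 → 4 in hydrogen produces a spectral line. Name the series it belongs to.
Brackett series

The spectral series in hydrogen are named based on the final (lower) energy level:
- Lyman series: n_final = 1 (ultraviolet)
- Balmer series: n_final = 2 (visible/near-UV)
- Paschen series: n_final = 3 (infrared)
- Brackett series: n_final = 4 (infrared)
- Pfund series: n_final = 5 (far infrared)

Since this transition ends at n = 4, it belongs to the Brackett series.

For reference, this 6 → 4 line has photon energy
ΔE = 13.6057 eV × (1/4² - 1/6²) = 0.47242013889 eV,
corresponding to wavelength λ = hc/ΔE = 1239.84 eV·nm / 0.47242013889 eV = 2624.44358 nm in the infrared region.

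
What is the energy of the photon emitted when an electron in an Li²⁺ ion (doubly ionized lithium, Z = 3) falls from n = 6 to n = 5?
1.4966 eV

The energy levels are E_n = -13.6057 Z² eV / n².

Energy at n = 6: E_6 = -13.6057 × 3² / 6² = -3.4014250 eV
Energy at n = 5: E_5 = -13.6057 × 3² / 5² = -4.8980520 eV

For emission (electron falling to lower state), the photon energy is:
E_photon = E_6 - E_5 = |-3.4014250 - (-4.8980520)|
E_photon = 1.4966 eV

This energy is carried away by the emitted photon.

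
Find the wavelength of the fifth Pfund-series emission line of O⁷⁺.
47.4617 nm

The lines of a series are numbered from the longest wavelength (smallest ΔE) outward; the fifth line is the transition from n = n_f + 5 to n_f.
The Pfund series has all transitions ending at n_f = 5.

For O⁷⁺ (Z = 8), the fifth line (ε-line) is the jump from n = 10 to n = 5:
E_10 = -13.6057 × 8² / 10² = -8.707648 eV
E_5 = -13.6057 × 8² / 5² = -34.830592 eV
ΔE = E_10 - E_5 = 26.122944 eV

λ = hc/E = 1239.84 eV·nm / 26.122944 eV
λ = 47.4617 nm

This is the ε-line of the Pfund series in O⁷⁺.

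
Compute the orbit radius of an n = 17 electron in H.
15.2932 nm (or 152.9322 Å)

The Bohr radius formula is:
r_n = n² a₀ / Z

where a₀ = 0.0529177 nm is the Bohr radius.

For H (Z = 1) at n = 17:
r_17 = 17² × 0.0529177 nm / 1
r_17 = 289 × 0.0529177 nm / 1
r_17 = 15.29322 nm / 1
r_17 = 15.2932 nm

The electron orbits at approximately 15.2932 nm from the nucleus.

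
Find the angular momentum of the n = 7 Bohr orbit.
7.382e-34 J·s (or 7ℏ)

In the Bohr model, angular momentum is quantized:
L = nℏ

where ℏ = h/(2π) = 1.05457e-34 J·s

For n = 7:
L = 7 × 1.05457e-34 J·s
L = 7.382e-34 J·s

This can also be written as L = 7ℏ.
The angular momentum is an integer multiple of the reduced Planck constant.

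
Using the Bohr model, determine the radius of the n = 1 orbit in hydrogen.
0.0529 nm (or 0.5292 Å)

The Bohr radius formula is:
r_n = n² a₀ / Z

where a₀ = 0.0529177 nm is the Bohr radius.

For H (Z = 1) at n = 1:
r_1 = 1² × 0.0529177 nm / 1
r_1 = 1 × 0.0529177 nm / 1
r_1 = 0.05292 nm / 1
r_1 = 0.0529 nm

The electron orbits at approximately 0.0529 nm from the nucleus.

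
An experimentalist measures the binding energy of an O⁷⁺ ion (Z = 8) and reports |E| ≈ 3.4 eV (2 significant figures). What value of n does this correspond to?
n = 16

The exact energy levels follow E_n = -13.6057 Z² / n² eV with Z = 8.

The measured value (-3.4 eV) is reported to only 2 significant figures, so we must test candidate n values and see which one matches to that precision.

Candidate energies:
  n = 14:  E = -13.6057 × 8² / 14² = -4.44268 eV
  n = 15:  E = -13.6057 × 8² / 15² = -3.87007 eV
  n = 16:  E = -13.6057 × 8² / 16² = -3.40143 eV  ← matches
  n = 17:  E = -13.6057 × 8² / 17² = -3.01303 eV
  n = 18:  E = -13.6057 × 8² / 18² = -2.68755 eV

Checking against the measurement of -3.4 eV (2 sig figs), only n = 16 agrees:
E_16 = -3.40143 eV, which rounds to -3.4 eV ✓

Therefore n = 16.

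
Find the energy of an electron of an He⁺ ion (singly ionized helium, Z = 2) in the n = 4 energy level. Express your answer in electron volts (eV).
-3.401425 eV

The energy levels of a hydrogen-like atom are given by:
E_n = -13.6057 Z² / n² eV  (with Z = 2 for He⁺)

For n = 4:
E_4 = -13.6057 × 2² / 4²
E_4 = -13.6057 × 4 / 16
E_4 = -3.401425 eV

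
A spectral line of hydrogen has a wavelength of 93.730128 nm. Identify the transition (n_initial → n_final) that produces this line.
n = 6 → n = 1

First, find the photon energy from the wavelength (hc = 1239.84 eV·nm):
E = hc/λ = 1239.84 eV·nm / 93.730128 nm = 13.227764 eV

The energy levels of hydrogen satisfy E_n = -13.6057 / n² eV, so an emission n_i → n_f releases
ΔE = 13.6057 × (1/n_f² − 1/n_i²) eV.

Setting ΔE equal to the photon energy:
1/n_f² − 1/n_i² = 13.227764 / 13.6057 = 0.97222223

Since 1/n_i² must be positive, we need 1/n_f² > 0.97222223, i.e. n_f ≤ 1. For each allowed n_f, solve n_i = (1/n_f² − 0.97222223)^(−1/2) and check whether it is a whole number:
  n_f = 1: 1/n_i² = 1.00000000 − 0.97222223 = 0.02777777 → n_i = 6.000  → integer, n_i = 6 ✓

Only n_f = 1 gives an integer upper level, n_i = 6.

The transition is from n = 6 to n = 1 (emission).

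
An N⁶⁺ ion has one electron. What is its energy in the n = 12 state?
-4.6297 eV

For hydrogen-like ions, the energy levels scale with Z²:
E_n = -13.6057 Z² / n² eV

For N⁶⁺ (Z = 7) at n = 12:
E_12 = -13.6057 × 7² / 12²
E_12 = -13.6057 × 49 / 144
E_12 = -666.6793 / 144
E_12 = -4.6297 eV

The energy is 49 times more negative than hydrogen at the same n due to the stronger nuclear charge.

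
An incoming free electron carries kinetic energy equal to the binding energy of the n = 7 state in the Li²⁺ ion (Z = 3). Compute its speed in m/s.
9.376e+05 m/s (or 0.31% of c)

The binding energy at n = 7 for Li²⁺ is:
E_7 = -13.6057 × 3²/7² = -2.499006 eV
|E_7| = 2.499006 eV

Convert to Joules:
KE = 2.499006 eV × (1.602177 × 10⁻¹⁹ J/eV) = 4.00385e-19 J

Using KE = ½mv²:
v = √(2·KE/m_e)
v = √(2 × 4.00385e-19 J / 9.10938 × 10⁻³¹ kg)
v = 9.376e+05 m/s

This is approximately 0.31% the speed of light.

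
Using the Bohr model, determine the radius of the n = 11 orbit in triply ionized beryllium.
1.6008 nm (or 16.0076 Å)

The Bohr radius formula is:
r_n = n² a₀ / Z

where a₀ = 0.0529177 nm is the Bohr radius.

For Be³⁺ (Z = 4) at n = 11:
r_11 = 11² × 0.0529177 nm / 4
r_11 = 121 × 0.0529177 nm / 4
r_11 = 6.40304 nm / 4
r_11 = 1.6008 nm

The electron orbits at approximately 1.6008 nm from the nucleus.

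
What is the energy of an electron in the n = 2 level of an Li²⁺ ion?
-30.612825 eV

For hydrogen-like ions, the energy levels scale with Z²:
E_n = -13.6057 Z² / n² eV

For Li²⁺ (Z = 3) at n = 2:
E_2 = -13.6057 × 3² / 2²
E_2 = -13.6057 × 9 / 4
E_2 = -122.4513 / 4
E_2 = -30.612825 eV

The energy is 9 times more negative than hydrogen at the same n due to the stronger nuclear charge.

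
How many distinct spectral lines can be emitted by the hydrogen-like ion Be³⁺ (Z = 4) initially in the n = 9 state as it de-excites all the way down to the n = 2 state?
28

The electron can occupy levels n = 2, 3, ..., 9 during de-excitation — that is m = 9 - 2 + 1 = 8 distinct levels.

The number of distinct spectral lines equals the number of ways to choose 2 of these m levels (each pair gives one possible emission transition):

Number of lines = m(m-1)/2 = 8×7/2 = 28

These correspond to all possible transitions between the 8 levels:
9 → 8, 9 → 7, 9 → 6, 9 → 5, 9 → 4, 9 → 3, 9 → 2, 8 → 7...

Each transition produces a photon with a unique energy (and thus wavelength). This count does not depend on Z.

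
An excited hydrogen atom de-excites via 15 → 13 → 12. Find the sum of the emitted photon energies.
0.03 eV

The energy levels of hydrogen are E_n = -13.6057 / n² eV.

First transition (15 → 13):
ΔE₁ = |E_13 - E_15|
ΔE₁ = |-0.08050710 - (-0.06046978)| = 0.02004 eV

Second transition (13 → 12):
ΔE₂ = |E_12 - E_13|
ΔE₂ = |-0.09448403 - (-0.08050710)| = 0.01398 eV

Total energy released:
E_total = ΔE₁ + ΔE₂ = 0.02004 + 0.01398 = 0.03 eV

Note: This equals the direct transition 15 → 12: 0.03 eV ✓
Energy is conserved regardless of the path taken.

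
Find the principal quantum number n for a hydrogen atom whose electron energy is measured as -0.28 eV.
n = 7

The exact energy levels follow E_n = -13.6057 eV / n².

The measured value (-0.28 eV) is reported to only 2 significant figures, so we must test candidate n values and see which one matches to that precision.

Candidate energies:
  n = 5:  E = -13.6057/5² = -0.54423 eV
  n = 6:  E = -13.6057/6² = -0.37794 eV
  n = 7:  E = -13.6057/7² = -0.27767 eV  ← matches
  n = 8:  E = -13.6057/8² = -0.21259 eV
  n = 9:  E = -13.6057/9² = -0.16797 eV

Checking against the measurement of -0.28 eV (2 sig figs), only n = 7 agrees:
E_7 = -0.27767 eV, which rounds to -0.28 eV ✓

Therefore n = 7.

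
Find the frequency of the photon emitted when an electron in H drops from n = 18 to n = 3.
3.5538e+14 Hz

First, find the transition energy:
E_18 = -13.6057 / 18² = -0.0419929 eV
E_3 = -13.6057 / 3² = -1.5117444 eV
|ΔE| = |E_3 - E_18| = 1.4697515 eV

Convert to Joules: E = 1.4697515 eV × (1.602177 × 10⁻¹⁹ J/eV) = 2.354802e-19 J

Using E = hf:
f = E/h = 2.354802e-19 J / (6.62607 × 10⁻³⁴ J·s)
f = 3.5538e+14 Hz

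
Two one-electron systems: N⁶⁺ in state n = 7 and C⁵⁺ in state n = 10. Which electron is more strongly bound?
N⁶⁺ at n = 7 (E = -13.605700 eV)

Using E_n = -13.6057 Z² / n² eV:

N⁶⁺ (Z = 7) at n = 7:
E = -13.6057 × 7² / 7² = -13.6057 × 49 / 49 = -13.605700000 eV

C⁵⁺ (Z = 6) at n = 10:
E = -13.6057 × 6² / 10² = -13.6057 × 36 / 100 = -4.898052000 eV

Since -13.605700000 eV < -4.898052000 eV,
N⁶⁺ at n = 7 is more tightly bound (requires more energy to ionize).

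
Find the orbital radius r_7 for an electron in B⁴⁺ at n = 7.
0.518594 nm (or 5.185937 Å)

The Bohr radius formula is:
r_n = n² a₀ / Z

where a₀ = 0.052917721 nm is the Bohr radius.

For B⁴⁺ (Z = 5) at n = 7:
r_7 = 7² × 0.052917721 nm / 5
r_7 = 49 × 0.052917721 nm / 5
r_7 = 2.5929683 nm / 5
r_7 = 0.518594 nm

The electron orbits at approximately 0.518594 nm from the nucleus.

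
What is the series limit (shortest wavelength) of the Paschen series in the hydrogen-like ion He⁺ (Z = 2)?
205.035 nm

The series limit corresponds to the transition from n = ∞ to n = 3.
This is the highest energy (shortest wavelength) transition in the Paschen series.

E_∞ = 0 eV
E_3 = -13.6057 × 2² / 3² = -6.0469778 eV

Energy at series limit:
ΔE = E_∞ - E_3 = 0 - (-6.0469778) = 6.0469778 eV
λ = hc/E = 1239.84 eV·nm / 6.0469778 eV = 205.035 nm

This energy equals the ionization energy from the n = 3 state of He⁺.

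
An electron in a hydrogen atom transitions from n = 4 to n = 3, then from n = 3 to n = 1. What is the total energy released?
12.76 eV

The energy levels of hydrogen are E_n = -13.6057 / n² eV.

First transition (4 → 3):
ΔE₁ = |E_3 - E_4|
ΔE₁ = |-1.51174444 - (-0.85035625)| = 0.66139 eV

Second transition (3 → 1):
ΔE₂ = |E_1 - E_3|
ΔE₂ = |-13.60570000 - (-1.51174444)| = 12.09396 eV

Total energy released:
E_total = ΔE₁ + ΔE₂ = 0.66139 + 12.09396 = 12.76 eV

Note: This equals the direct transition 4 → 1: 12.76 eV ✓
Energy is conserved regardless of the path taken.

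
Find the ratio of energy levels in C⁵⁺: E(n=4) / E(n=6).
2.250

Using E_n = -13.6057 Z² / n² eV with Z = 6:

E_4 = -13.6057 × 6² / 4² = -489.8052 / 16 = -30.612825000 eV
E_6 = -13.6057 × 6² / 6² = -489.8052 / 36 = -13.605700000 eV

The ratio is:
E_4/E_6 = (-30.612825000) / (-13.605700000)
E_4/E_6 = (-489.8052/16) / (-489.8052/36)
E_4/E_6 = 36/16
E_4/E_6 = 2.250
(Note: the Z² factors cancel in the ratio.)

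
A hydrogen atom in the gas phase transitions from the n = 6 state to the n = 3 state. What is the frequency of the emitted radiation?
2.74e+14 Hz

First, find the transition energy:
E_6 = -13.6057 / 6² = -0.377936 eV
E_3 = -13.6057 / 3² = -1.511744 eV
|ΔE| = |E_3 - E_6| = 1.133808 eV

Convert to Joules: E = 1.133808 eV × (1.602177 × 10⁻¹⁹ J/eV) = 1.8166e-19 J

Using E = hf:
f = E/h = 1.8166e-19 J / (6.62607 × 10⁻³⁴ J·s)
f = 2.74e+14 Hz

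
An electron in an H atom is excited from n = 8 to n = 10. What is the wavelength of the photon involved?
16200.2690 nm

First, find the transition energy using E_n = -13.6057 / n² eV:
E_8 = -13.6057 / 8² = -0.212589062500 eV
E_10 = -13.6057 / 10² = -0.136057000000 eV

Photon energy: |ΔE| = |E_10 - E_8| = 0.076532062500 eV

Convert to wavelength using E = hc/λ with hc = 1239.84 eV·nm:
λ = hc/E = 1239.84 eV·nm / 0.076532062500 eV
λ = 16200.2690 nm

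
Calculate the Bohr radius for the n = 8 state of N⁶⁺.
0.4838 nm (or 4.8382 Å)

The Bohr radius formula is:
r_n = n² a₀ / Z

where a₀ = 0.0529177 nm is the Bohr radius.

For N⁶⁺ (Z = 7) at n = 8:
r_8 = 8² × 0.0529177 nm / 7
r_8 = 64 × 0.0529177 nm / 7
r_8 = 3.38673 nm / 7
r_8 = 0.4838 nm

The electron orbits at approximately 0.4838 nm from the nucleus.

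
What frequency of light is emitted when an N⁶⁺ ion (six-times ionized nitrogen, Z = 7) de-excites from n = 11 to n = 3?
1.65791e+16 Hz

First, find the transition energy:
E_11 = -13.6057 × 7² / 11² = -5.5097463 eV
E_3 = -13.6057 × 7² / 3² = -74.0754778 eV
|ΔE| = |E_3 - E_11| = 68.5657315 eV

Convert to Joules: E = 68.5657315 eV × (1.602177 × 10⁻¹⁹ J/eV) = 1.0985444e-17 J

Using E = hf:
f = E/h = 1.0985444e-17 J / (6.62607 × 10⁻³⁴ J·s)
f = 1.65791e+16 Hz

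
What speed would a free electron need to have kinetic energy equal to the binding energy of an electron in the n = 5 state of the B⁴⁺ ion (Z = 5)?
2.1877e+06 m/s (or 0.730% of c)

The binding energy at n = 5 for B⁴⁺ is:
E_5 = -13.6057 × 5²/5² = -13.605700 eV
|E_5| = 13.605700 eV

Convert to Joules:
KE = 13.605700 eV × (1.602177 × 10⁻¹⁹ J/eV) = 2.179874e-18 J

Using KE = ½mv²:
v = √(2·KE/m_e)
v = √(2 × 2.179874e-18 J / 9.10938 × 10⁻³¹ kg)
v = 2.1877e+06 m/s

This is approximately 0.730% the speed of light.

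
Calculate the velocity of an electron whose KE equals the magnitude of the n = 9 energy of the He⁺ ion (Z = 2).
4.8615e+05 m/s (or 0.162163% of c)

The binding energy at n = 9 for He⁺ is:
E_9 = -13.6057 × 2²/9² = -0.67188642 eV
|E_9| = 0.67188642 eV

Convert to Joules:
KE = 0.67188642 eV × (1.602177 × 10⁻¹⁹ J/eV) = 1.076481e-19 J

Using KE = ½mv²:
v = √(2·KE/m_e)
v = √(2 × 1.076481e-19 J / 9.10938 × 10⁻³¹ kg)
v = 4.8615e+05 m/s

This is approximately 0.162163% the speed of light.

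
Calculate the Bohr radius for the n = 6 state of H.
1.9050 nm (or 19.0504 Å)

The Bohr radius formula is:
r_n = n² a₀ / Z

where a₀ = 0.0529177 nm is the Bohr radius.

For H (Z = 1) at n = 6:
r_6 = 6² × 0.0529177 nm / 1
r_6 = 36 × 0.0529177 nm / 1
r_6 = 1.90504 nm / 1
r_6 = 1.9050 nm

The electron orbits at approximately 1.9050 nm from the nucleus.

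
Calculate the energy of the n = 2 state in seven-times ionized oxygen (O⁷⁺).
-217.691200 eV

For hydrogen-like ions, the energy levels scale with Z²:
E_n = -13.6057 Z² / n² eV

For O⁷⁺ (Z = 8) at n = 2:
E_2 = -13.6057 × 8² / 2²
E_2 = -13.6057 × 64 / 4
E_2 = -870.7648 / 4
E_2 = -217.691200 eV

The energy is 64 times more negative than hydrogen at the same n due to the stronger nuclear charge.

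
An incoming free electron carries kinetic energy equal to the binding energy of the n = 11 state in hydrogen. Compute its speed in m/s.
1.98881e+05 m/s (or 0.07% of c)

The binding energy at n = 11 for hydrogen is:
E_11 = -13.6057/11² = -0.112443802 eV
|E_11| = 0.112443802 eV

Convert to Joules:
KE = 0.112443802 eV × (1.602177 × 10⁻¹⁹ J/eV) = 1.8015487e-20 J

Using KE = ½mv²:
v = √(2·KE/m_e)
v = √(2 × 1.8015487e-20 J / 9.10938 × 10⁻³¹ kg)
v = 1.98881e+05 m/s

This is approximately 0.07% the speed of light.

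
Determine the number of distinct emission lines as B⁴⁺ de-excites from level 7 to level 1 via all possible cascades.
21

The electron can occupy levels n = 1, 2, ..., 7 during de-excitation — that is m = 7 - 1 + 1 = 7 distinct levels.

The number of distinct spectral lines equals the number of ways to choose 2 of these m levels (each pair gives one possible emission transition):

Number of lines = m(m-1)/2 = 7×6/2 = 21

These correspond to all possible transitions between the 7 levels:
7 → 6, 7 → 5, 7 → 4, 7 → 3, 7 → 2, 7 → 1, 6 → 5, 6 → 4...

Each transition produces a photon with a unique energy (and thus wavelength). This count does not depend on Z.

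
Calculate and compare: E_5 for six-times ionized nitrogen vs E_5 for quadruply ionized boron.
N⁶⁺ at n = 5 (E = -26.667 eV)

Using E_n = -13.6057 Z² / n² eV:

N⁶⁺ (Z = 7) at n = 5:
E = -13.6057 × 7² / 5² = -13.6057 × 49 / 25 = -26.667172 eV

B⁴⁺ (Z = 5) at n = 5:
E = -13.6057 × 5² / 5² = -13.6057 × 25 / 25 = -13.605700 eV

Since -26.667172 eV < -13.605700 eV,
N⁶⁺ at n = 5 is more tightly bound (requires more energy to ionize).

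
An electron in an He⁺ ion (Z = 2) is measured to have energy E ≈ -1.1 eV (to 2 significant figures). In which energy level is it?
n = 7

The exact energy levels follow E_n = -13.6057 Z² / n² eV with Z = 2.

The measured value (-1.1 eV) is reported to only 2 significant figures, so we must test candidate n values and see which one matches to that precision.

Candidate energies:
  n = 5:  E = -13.6057 × 2² / 5² = -2.176912 eV
  n = 6:  E = -13.6057 × 2² / 6² = -1.511744 eV
  n = 7:  E = -13.6057 × 2² / 7² = -1.110669 eV  ← matches
  n = 8:  E = -13.6057 × 2² / 8² = -0.850356 eV
  n = 9:  E = -13.6057 × 2² / 9² = -0.671886 eV

Checking against the measurement of -1.1 eV (2 sig figs), only n = 7 agrees:
E_7 = -1.110669 eV, which rounds to -1.1 eV ✓

Therefore n = 7.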